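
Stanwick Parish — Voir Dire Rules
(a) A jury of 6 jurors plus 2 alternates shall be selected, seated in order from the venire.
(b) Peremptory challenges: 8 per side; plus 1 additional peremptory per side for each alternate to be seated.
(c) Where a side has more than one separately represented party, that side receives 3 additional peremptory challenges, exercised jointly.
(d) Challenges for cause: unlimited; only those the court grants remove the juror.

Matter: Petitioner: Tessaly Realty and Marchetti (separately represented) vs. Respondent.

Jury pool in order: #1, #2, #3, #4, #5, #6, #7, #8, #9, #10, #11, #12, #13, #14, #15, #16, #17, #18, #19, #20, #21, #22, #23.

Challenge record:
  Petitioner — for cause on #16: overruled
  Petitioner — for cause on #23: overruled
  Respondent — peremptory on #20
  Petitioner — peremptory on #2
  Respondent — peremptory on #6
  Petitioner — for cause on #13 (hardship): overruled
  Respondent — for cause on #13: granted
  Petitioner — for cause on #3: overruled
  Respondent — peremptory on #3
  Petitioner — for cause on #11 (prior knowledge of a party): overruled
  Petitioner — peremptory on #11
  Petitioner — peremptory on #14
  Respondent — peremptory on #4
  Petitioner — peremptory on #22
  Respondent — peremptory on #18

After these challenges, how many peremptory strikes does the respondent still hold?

Respondent allotment: 8 base + 1 × 2 alternates = 10.
Respondent peremptories used: #20, #6, #3, #4, #18 — 5 (the for-cause on #13 doesn't count).
Remaining: 10 − 5 = 5.

5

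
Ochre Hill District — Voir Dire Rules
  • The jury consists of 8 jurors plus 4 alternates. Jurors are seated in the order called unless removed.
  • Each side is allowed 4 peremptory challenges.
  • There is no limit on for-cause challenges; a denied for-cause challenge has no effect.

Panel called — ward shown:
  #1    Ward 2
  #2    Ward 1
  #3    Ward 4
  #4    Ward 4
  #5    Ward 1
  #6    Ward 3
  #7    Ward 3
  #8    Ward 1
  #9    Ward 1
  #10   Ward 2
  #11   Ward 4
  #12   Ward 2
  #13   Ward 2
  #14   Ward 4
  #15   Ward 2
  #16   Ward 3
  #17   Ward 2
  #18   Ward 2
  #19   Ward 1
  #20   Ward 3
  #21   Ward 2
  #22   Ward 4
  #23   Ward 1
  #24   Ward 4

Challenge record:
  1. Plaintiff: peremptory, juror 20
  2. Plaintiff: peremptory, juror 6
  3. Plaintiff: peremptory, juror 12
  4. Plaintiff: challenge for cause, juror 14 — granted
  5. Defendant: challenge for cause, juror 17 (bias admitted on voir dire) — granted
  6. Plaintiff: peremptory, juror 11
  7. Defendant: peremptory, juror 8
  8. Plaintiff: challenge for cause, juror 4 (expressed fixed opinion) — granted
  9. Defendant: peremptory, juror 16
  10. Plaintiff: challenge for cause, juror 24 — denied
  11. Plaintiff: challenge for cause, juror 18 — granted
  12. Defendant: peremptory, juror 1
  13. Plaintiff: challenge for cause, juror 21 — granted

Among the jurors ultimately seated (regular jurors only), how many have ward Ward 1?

3

Removed: #1, #4, #6, #8, #11, #12, #14, #16, #17, #18, #20, #21.
Seated jurors 1–8: #2, #3, #5, #7, #9, #10, #13, #15 (alternates #19, #22, #23, #24 not counted).
Of those, in Ward 1: #2, #5, #9 → 3.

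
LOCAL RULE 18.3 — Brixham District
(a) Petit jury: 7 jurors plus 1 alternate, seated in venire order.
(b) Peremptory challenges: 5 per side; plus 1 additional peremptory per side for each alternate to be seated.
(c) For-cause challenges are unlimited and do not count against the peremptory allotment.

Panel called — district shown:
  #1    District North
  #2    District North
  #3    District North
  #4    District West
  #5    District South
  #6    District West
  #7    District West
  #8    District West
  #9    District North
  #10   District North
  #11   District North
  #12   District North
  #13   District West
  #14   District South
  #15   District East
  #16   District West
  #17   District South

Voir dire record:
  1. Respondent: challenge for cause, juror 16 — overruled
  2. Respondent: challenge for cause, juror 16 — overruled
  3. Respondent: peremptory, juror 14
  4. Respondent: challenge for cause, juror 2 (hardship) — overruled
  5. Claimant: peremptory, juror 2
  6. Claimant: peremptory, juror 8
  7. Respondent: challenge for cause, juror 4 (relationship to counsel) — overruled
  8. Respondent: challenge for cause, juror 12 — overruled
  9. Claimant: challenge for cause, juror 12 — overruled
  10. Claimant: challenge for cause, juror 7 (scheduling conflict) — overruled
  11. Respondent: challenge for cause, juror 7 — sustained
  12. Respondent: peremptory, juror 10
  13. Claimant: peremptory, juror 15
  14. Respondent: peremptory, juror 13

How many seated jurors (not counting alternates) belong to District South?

Removed: #2, #7, #8, #10, #13, #14, #15.
Seated jurors 1–7: #1, #3, #4, #5, #6, #9, #11 (alternates #12 not counted).
Of those, in District South: #5 → 1.

1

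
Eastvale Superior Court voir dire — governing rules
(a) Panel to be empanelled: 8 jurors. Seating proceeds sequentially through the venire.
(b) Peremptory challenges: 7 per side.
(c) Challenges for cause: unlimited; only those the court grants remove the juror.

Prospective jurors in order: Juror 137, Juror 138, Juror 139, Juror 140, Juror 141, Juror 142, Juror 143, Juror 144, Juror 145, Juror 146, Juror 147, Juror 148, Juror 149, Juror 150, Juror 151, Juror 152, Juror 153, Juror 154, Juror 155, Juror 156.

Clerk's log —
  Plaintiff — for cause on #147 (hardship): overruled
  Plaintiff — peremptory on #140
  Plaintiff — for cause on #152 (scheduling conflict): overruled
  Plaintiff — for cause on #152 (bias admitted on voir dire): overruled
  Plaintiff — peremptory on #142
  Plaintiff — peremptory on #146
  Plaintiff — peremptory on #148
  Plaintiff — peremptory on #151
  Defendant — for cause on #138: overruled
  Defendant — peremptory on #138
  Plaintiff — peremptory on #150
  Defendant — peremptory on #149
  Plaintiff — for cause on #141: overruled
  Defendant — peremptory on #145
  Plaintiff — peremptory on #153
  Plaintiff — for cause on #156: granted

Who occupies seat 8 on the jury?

Removed: #138, #140, #142, #145, #146, #148, #149, #150, #151, #153, #156. (#141, #147, #152 stay — for-cause denied.)
Filling seats in venire order through position 8: #137, #139, #141, #143, #144, #147, #152, #154.
So seat 8 is #154.

154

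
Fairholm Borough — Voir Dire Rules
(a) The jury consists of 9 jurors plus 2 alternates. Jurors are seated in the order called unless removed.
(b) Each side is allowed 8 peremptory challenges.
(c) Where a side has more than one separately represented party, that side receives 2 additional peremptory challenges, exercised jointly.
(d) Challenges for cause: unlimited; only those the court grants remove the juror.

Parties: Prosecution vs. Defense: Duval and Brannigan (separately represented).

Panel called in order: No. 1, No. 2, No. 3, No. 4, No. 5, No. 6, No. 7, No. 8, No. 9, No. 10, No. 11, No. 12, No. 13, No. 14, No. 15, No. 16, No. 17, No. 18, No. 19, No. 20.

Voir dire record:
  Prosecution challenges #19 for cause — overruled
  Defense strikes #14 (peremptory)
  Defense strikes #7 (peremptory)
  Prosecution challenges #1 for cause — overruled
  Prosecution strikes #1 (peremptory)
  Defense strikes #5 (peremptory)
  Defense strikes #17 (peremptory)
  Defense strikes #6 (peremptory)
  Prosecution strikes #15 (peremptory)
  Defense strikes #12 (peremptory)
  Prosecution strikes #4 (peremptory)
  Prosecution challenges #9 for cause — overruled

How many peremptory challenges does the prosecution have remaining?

Prosecution allotment: 8.
Prosecution peremptories used: #1, #15, #4 — 3 (for-cause on #19, #1, #9 don't count).
Remaining: 8 − 3 = 5.

5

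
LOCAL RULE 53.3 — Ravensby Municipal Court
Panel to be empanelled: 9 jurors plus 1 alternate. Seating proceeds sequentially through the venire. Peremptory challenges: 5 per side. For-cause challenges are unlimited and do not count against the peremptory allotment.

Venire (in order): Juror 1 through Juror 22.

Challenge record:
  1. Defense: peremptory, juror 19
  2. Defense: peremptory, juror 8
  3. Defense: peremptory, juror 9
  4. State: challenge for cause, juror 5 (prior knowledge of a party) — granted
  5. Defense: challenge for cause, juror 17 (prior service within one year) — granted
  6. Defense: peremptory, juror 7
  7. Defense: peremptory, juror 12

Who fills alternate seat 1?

15

Removed: #5, #7, #8, #9, #12, #17, #19.
Seating in order: seats 1–9 → #1, #2, #3, #4, #6, #10, #11, #13, #14; alternates → #15.
So alternate 1 is #15.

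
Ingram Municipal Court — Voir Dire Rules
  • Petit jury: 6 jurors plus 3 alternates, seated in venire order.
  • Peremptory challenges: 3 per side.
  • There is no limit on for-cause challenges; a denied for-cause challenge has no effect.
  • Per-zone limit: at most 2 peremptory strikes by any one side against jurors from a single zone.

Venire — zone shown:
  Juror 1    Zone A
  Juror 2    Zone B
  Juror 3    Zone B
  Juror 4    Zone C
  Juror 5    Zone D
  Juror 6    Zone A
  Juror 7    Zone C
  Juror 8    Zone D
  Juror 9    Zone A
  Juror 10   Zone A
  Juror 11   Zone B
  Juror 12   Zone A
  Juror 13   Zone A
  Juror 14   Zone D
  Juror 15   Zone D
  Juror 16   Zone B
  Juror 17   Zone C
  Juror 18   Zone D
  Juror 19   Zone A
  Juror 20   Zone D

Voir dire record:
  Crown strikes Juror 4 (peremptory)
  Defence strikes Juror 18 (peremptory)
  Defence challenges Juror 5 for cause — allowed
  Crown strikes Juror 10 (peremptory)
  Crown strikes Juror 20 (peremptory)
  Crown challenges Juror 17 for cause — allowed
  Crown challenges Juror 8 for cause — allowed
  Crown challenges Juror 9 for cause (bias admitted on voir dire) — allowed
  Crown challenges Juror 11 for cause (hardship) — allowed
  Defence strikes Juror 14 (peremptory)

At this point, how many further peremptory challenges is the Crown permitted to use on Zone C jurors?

Crown peremptories so far: #4, #10, #20 — 3 of 3 used, 0 left overall.
Against Zone C: #4 — 1 used; per-zone cap 2 leaves 1.
Binding limit: min(0, 1) = 0.

0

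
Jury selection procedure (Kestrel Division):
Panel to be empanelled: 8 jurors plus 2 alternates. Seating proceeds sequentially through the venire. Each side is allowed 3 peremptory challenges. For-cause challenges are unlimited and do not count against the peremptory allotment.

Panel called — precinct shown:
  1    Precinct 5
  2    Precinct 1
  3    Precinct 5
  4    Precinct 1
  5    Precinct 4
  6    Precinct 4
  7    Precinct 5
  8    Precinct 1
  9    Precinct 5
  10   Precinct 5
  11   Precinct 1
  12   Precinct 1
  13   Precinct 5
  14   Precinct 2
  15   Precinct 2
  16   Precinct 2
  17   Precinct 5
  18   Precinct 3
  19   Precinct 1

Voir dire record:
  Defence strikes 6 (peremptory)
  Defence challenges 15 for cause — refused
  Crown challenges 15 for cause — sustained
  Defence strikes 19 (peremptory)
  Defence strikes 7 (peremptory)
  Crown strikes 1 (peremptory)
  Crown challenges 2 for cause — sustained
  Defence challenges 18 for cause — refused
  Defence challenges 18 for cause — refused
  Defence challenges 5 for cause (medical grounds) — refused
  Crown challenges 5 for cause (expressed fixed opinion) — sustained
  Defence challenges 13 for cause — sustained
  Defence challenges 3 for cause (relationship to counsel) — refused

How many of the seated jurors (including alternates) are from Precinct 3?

0

Removed: #1, #2, #5, #6, #7, #13, #15, #19.
Seated (10 incl. alternates): #3, #4, #8, #9, #10, #11, #12, #14, #16, #17.
None of those are in Precinct 3 → 0.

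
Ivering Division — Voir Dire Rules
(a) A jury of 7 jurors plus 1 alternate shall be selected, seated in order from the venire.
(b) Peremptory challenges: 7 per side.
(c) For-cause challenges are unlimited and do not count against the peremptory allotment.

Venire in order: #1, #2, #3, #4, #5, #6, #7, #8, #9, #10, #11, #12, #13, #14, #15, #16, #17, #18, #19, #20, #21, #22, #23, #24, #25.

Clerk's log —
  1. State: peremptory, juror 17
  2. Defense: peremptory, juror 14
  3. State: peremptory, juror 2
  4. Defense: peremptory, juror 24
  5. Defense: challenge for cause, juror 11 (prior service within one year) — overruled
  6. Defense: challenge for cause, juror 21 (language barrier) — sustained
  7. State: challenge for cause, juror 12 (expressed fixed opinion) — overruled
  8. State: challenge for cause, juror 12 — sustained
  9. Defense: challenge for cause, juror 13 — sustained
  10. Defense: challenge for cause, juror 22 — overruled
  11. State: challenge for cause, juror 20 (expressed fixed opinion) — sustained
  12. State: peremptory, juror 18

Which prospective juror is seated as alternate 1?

Removed: #2, #12, #13, #14, #17, #18, #20, #21, #24. (#11, #22 stay — for-cause denied.)
Seating in order: seats 1–7 → #1, #3, #4, #5, #6, #7, #8; alternates → #9.
So alternate 1 is #9.

9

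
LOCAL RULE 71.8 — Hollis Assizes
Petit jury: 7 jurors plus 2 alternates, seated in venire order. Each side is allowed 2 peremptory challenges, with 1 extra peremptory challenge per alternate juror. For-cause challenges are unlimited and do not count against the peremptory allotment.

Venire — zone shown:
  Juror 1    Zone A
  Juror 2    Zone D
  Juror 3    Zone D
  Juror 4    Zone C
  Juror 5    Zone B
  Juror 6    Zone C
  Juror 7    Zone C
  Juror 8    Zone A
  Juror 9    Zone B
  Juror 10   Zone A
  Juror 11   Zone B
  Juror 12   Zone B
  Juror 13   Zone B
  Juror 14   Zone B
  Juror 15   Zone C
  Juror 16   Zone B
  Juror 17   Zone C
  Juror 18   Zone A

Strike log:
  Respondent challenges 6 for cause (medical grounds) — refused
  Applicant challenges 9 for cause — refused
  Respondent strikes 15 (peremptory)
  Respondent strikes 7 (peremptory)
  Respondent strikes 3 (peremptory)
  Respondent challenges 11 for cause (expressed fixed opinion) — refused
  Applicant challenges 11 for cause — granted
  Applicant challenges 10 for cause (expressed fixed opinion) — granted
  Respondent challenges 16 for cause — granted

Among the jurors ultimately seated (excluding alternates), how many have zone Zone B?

Removed: #3, #7, #10, #11, #15, #16.
Seated jurors 1–7: #1, #2, #4, #5, #6, #8, #9 (alternates #12, #13 not counted).
Of those, in Zone B: #5, #9 → 2.

2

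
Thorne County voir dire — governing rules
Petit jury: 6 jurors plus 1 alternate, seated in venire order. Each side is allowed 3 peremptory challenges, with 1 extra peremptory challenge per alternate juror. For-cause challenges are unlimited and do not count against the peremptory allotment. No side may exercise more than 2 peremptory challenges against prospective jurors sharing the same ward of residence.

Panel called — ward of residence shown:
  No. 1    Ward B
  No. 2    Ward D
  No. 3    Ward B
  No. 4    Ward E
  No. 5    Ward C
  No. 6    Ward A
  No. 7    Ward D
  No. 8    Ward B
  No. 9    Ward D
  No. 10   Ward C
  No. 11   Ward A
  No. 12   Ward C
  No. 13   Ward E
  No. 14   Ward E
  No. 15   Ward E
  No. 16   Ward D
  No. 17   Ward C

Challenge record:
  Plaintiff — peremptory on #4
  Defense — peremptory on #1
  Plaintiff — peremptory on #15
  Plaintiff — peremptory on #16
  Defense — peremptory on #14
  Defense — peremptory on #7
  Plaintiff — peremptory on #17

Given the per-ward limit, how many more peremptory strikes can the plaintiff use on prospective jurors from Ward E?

0

Plaintiff peremptories so far: #4, #15, #16, #17 — 4 of 4 used, 0 left overall.
Against Ward E: #4, #15 — 2 used; per-ward cap 2 leaves 0.
Binding limit: min(0, 0) = 0.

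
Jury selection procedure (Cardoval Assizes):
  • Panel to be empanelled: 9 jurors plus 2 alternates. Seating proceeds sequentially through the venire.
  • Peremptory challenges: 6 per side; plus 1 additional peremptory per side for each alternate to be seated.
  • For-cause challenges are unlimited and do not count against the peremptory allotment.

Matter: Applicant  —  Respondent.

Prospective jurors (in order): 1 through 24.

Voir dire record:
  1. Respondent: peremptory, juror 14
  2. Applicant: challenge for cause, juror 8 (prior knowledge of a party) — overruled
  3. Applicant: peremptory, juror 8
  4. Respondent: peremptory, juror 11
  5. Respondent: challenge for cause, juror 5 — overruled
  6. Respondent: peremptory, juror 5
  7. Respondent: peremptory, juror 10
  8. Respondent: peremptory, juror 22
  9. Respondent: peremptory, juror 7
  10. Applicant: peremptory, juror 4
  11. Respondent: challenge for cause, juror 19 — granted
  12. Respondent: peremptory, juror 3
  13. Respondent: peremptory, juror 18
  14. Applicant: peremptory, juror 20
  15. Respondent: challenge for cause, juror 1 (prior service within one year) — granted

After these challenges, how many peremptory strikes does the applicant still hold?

Applicant allotment: 6 base + 1 × 2 alternates = 8.
Applicant peremptories used: #8, #4, #20 — 3 (the for-cause on #8 doesn't count).
Remaining: 8 − 3 = 5.

5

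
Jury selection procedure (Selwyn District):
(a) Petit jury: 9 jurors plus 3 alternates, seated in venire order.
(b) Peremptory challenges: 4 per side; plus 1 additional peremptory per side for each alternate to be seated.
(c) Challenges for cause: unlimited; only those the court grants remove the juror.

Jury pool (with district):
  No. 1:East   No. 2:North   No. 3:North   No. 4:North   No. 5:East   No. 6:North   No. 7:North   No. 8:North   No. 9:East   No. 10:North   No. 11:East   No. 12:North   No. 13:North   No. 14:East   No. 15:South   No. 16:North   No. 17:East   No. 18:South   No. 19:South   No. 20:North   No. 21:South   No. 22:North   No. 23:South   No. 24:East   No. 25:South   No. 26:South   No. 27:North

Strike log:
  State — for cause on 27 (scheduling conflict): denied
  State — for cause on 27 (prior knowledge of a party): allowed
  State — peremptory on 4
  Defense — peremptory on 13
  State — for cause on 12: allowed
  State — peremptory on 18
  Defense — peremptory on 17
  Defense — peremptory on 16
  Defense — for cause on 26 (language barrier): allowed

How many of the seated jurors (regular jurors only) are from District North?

Removed: #4, #12, #13, #16, #17, #18, #26, #27.
Seated jurors 1–9: #1, #2, #3, #5, #6, #7, #8, #9, #10 (alternates #11, #14, #15 not counted).
Of those, in District North: #2, #3, #6, #7, #8, #10 → 6.

6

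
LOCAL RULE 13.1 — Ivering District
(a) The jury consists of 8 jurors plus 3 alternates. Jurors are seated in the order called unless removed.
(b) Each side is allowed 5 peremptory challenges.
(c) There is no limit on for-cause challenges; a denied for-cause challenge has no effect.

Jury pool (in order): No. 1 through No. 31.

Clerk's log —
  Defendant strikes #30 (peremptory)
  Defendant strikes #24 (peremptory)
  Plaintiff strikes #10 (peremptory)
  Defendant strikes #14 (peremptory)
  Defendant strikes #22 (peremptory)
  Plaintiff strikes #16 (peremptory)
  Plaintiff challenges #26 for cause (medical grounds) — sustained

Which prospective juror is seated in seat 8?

8

Removed: #10, #14, #16, #22, #24, #26, #30.
Seating in order: seats 1–8 → #1, #2, #3, #4, #5, #6, #7, #8; alternates → #9, #11, #12.
So seat 8 is #8.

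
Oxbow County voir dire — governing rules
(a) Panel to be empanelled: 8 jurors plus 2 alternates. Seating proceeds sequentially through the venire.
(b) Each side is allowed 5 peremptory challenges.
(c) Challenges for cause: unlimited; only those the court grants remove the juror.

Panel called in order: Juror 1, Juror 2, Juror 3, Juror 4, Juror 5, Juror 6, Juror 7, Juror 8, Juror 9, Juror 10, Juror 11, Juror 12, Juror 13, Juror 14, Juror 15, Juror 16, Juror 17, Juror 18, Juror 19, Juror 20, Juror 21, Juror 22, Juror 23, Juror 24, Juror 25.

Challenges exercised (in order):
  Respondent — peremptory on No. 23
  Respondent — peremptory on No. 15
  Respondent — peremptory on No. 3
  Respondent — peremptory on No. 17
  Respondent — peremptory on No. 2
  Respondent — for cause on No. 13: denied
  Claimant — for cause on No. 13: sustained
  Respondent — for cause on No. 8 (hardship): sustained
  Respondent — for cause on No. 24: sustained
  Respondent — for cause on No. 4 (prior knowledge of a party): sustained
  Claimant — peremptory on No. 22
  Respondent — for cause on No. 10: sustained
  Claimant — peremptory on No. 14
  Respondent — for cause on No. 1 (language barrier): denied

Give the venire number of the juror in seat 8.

16

Removed: #2, #3, #4, #8, #10, #13, #14, #15, #17, #22, #23, #24. (#1 stays — for-cause denied.)
Seating in order: seats 1–8 → #1, #5, #6, #7, #9, #11, #12, #16; alternates → #18, #19.
So seat 8 is #16.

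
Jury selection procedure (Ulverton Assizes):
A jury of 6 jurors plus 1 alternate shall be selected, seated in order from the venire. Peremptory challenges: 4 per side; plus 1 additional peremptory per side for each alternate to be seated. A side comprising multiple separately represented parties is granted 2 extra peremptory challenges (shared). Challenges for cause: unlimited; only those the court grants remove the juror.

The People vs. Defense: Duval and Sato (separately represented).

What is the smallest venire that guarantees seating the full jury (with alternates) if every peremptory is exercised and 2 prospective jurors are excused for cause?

Seats to fill: 6 + 1 alternates = 7.
Peremptories — The People: 4 + 1×1 = 5; Defense: 4 + 1×1 + 2 = 7; total 12.
For-cause removals: 2.
Minimum venire: 7 + 12 + 2 = 21.

21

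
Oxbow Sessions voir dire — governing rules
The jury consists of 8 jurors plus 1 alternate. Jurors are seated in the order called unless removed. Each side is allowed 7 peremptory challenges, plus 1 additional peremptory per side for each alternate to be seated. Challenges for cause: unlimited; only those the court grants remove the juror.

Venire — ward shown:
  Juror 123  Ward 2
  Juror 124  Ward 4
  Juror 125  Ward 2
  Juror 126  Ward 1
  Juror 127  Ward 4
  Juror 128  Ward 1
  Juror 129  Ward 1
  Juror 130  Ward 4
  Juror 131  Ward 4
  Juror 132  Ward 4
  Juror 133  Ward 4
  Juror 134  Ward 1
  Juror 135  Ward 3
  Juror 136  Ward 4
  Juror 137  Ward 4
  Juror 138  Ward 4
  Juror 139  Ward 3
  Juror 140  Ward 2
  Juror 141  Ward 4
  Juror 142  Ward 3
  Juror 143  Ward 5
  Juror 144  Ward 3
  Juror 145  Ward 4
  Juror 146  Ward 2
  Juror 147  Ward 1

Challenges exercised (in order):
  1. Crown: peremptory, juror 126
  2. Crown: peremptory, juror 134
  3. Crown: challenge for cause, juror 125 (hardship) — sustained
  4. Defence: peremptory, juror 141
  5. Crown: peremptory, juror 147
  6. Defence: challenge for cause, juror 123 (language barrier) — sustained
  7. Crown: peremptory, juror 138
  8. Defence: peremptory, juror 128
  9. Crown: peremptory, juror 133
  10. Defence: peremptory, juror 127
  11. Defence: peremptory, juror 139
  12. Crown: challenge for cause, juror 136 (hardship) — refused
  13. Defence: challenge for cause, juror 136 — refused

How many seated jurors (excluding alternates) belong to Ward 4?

Removed: #123, #125, #126, #127, #128, #133, #134, #138, #139, #141, #147.
Seated jurors 1–8: #124, #129, #130, #131, #132, #135, #136, #137 (alternates #140 not counted).
Of those, in Ward 4: #124, #130, #131, #132, #136, #137 → 6.

6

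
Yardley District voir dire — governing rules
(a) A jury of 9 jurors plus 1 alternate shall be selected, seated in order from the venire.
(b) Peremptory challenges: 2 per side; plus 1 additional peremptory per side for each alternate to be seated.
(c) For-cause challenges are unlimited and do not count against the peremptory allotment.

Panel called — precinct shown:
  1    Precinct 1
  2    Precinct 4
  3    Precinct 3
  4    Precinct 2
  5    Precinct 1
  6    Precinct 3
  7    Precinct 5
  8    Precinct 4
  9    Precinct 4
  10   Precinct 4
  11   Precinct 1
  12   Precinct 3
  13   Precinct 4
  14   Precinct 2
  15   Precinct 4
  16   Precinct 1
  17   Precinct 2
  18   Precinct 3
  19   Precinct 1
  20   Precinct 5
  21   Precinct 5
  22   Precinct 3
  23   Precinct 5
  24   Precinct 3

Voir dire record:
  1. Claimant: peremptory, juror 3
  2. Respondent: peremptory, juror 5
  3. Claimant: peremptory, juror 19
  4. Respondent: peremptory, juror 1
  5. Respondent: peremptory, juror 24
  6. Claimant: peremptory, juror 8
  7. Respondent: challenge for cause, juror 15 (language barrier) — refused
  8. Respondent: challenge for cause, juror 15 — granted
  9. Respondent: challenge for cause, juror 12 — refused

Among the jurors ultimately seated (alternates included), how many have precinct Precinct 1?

Removed: #1, #3, #5, #8, #15, #19, #24.
Seated (10 incl. alternates): #2, #4, #6, #7, #9, #10, #11, #12, #13, #14.
Of those, in Precinct 1: #11 → 1.

1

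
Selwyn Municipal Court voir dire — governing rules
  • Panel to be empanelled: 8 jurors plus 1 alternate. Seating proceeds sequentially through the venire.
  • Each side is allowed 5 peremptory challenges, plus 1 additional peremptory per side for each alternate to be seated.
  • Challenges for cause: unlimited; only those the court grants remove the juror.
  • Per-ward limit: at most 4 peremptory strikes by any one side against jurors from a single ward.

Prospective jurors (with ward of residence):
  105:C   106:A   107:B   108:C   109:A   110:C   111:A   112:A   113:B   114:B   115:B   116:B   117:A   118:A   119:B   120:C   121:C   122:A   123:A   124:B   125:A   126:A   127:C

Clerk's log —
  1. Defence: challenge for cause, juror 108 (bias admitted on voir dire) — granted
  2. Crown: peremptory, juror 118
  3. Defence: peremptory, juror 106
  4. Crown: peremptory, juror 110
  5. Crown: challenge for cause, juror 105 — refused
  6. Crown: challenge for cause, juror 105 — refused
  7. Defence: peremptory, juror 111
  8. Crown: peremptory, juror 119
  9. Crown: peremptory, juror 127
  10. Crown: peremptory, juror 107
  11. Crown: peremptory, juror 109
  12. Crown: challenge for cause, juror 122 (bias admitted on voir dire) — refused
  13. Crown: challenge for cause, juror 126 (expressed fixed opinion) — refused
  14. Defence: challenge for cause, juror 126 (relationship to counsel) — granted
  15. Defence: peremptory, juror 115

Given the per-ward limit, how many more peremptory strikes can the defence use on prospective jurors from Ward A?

Defence peremptories so far: #106, #111, #115 — 3 of 6 used, 3 left overall.
Against Ward A: #106, #111 — 2 used; per-ward cap 4 leaves 2.
Binding limit: min(3, 2) = 2.

2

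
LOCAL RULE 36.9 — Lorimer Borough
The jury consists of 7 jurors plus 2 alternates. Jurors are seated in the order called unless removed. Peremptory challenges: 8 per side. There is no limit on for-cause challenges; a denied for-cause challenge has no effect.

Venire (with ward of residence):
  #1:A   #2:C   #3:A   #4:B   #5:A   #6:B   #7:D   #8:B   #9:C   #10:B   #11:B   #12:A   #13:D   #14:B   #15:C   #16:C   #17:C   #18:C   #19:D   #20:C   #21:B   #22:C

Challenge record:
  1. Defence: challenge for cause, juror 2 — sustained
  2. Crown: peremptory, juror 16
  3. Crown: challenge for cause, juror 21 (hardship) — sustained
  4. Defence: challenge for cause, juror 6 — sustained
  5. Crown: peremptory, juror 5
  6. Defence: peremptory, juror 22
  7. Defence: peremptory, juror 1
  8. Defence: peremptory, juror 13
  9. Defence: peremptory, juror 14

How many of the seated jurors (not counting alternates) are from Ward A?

Removed: #1, #2, #5, #6, #13, #14, #16, #21, #22.
Seated jurors 1–7: #3, #4, #7, #8, #9, #10, #11 (alternates #12, #15 not counted).
Of those, in Ward A: #3 → 1.

1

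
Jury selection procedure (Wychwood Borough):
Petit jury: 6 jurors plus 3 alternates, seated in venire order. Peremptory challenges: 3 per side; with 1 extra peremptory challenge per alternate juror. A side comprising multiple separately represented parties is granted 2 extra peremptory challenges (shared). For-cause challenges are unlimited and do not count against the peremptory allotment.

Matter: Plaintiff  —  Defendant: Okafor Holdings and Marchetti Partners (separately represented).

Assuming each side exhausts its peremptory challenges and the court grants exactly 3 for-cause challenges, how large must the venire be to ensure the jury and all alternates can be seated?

26

Seats to fill: 6 + 3 alternates = 9.
Peremptories — Plaintiff: 3 + 1×3 = 6; Defendant: 3 + 1×3 + 2 = 8; total 14.
For-cause removals: 3.
Minimum venire: 9 + 14 + 3 = 26.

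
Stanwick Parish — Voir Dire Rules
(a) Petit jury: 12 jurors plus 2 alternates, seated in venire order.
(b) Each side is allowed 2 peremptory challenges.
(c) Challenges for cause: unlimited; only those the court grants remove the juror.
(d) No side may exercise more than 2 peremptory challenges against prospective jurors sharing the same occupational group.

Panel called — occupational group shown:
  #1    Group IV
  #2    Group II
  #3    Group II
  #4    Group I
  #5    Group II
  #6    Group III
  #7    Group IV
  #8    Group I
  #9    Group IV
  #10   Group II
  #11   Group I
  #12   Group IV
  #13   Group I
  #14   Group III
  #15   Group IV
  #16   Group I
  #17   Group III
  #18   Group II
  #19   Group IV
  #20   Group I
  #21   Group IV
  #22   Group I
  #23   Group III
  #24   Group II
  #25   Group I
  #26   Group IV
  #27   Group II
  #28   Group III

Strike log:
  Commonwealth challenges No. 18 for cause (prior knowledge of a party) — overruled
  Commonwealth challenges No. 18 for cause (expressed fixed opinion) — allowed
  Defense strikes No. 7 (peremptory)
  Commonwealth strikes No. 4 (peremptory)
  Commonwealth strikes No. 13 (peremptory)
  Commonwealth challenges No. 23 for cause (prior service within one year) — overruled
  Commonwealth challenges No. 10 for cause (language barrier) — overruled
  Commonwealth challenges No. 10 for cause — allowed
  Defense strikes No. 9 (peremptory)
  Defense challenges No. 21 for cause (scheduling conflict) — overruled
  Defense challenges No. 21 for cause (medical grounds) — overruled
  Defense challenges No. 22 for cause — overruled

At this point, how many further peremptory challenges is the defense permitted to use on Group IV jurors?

Defense peremptories so far: #7, #9 — 2 of 2 used, 0 left overall.
Against Group IV: #7, #9 — 2 used; per-group cap 2 leaves 0.
Binding limit: min(0, 0) = 0.

0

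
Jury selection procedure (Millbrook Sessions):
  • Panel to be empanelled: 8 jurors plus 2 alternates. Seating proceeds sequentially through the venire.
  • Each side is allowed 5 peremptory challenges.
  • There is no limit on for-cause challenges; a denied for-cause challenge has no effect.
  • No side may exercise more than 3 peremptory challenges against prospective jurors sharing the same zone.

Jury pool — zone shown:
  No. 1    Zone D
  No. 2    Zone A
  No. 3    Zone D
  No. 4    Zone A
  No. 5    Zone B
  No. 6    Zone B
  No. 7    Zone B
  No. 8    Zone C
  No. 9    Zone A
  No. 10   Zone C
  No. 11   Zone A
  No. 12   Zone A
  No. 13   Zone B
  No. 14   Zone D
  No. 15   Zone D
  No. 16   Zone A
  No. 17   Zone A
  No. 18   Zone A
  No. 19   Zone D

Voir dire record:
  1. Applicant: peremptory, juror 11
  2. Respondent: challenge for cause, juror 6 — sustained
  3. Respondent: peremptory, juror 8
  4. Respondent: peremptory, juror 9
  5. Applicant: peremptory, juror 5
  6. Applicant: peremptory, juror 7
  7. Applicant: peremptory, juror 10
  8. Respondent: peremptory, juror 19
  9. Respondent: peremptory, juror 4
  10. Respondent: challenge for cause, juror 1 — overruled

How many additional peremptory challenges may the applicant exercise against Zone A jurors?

1

Applicant peremptories so far: #11, #5, #7, #10 — 4 of 5 used, 1 left overall.
Against Zone A: #11 — 1 used; per-zone cap 3 leaves 2.
Binding limit: min(1, 2) = 1.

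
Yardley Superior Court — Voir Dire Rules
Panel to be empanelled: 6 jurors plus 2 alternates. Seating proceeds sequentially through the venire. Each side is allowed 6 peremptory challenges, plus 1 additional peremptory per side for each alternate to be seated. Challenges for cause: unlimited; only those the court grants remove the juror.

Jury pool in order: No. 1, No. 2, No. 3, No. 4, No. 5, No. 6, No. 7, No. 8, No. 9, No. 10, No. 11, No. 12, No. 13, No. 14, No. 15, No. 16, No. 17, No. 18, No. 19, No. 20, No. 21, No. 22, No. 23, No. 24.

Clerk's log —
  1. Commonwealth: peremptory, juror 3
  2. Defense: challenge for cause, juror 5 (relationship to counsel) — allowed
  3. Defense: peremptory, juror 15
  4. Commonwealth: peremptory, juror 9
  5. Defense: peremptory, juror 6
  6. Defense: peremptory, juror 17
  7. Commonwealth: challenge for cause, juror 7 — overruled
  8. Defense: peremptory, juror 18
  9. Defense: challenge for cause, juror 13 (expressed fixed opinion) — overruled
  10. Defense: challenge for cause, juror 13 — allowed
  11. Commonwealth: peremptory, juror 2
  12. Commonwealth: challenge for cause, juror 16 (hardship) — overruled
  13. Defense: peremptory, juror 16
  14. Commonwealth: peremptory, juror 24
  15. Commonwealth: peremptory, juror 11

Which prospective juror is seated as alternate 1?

14

Removed: #2, #3, #5, #6, #9, #11, #13, #15, #16, #17, #18, #24. (#7 stays — for-cause denied.)
Seating in order: seats 1–6 → #1, #4, #7, #8, #10, #12; alternates → #14, #19.
So alternate 1 is #14.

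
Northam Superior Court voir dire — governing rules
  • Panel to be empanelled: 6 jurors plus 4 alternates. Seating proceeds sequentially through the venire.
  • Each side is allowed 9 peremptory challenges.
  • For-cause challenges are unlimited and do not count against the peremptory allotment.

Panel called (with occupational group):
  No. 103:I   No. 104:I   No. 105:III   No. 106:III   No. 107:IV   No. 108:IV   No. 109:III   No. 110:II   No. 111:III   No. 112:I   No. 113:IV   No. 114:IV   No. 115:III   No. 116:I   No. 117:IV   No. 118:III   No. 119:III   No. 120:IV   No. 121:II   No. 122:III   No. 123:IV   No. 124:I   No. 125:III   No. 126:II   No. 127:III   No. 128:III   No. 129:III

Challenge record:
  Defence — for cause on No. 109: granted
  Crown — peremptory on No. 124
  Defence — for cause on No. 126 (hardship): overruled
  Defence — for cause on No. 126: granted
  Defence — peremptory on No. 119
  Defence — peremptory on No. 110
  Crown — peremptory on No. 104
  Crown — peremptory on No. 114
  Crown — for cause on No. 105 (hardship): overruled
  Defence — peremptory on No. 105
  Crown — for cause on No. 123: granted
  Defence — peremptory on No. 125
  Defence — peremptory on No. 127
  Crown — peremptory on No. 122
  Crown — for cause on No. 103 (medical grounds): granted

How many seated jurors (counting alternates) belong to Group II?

Removed: #103, #104, #105, #109, #110, #114, #119, #122, #123, #124, #125, #126, #127.
Seated (10 incl. alternates): #106, #107, #108, #111, #112, #113, #115, #116, #117, #118.
None of those are in Group II → 0.

0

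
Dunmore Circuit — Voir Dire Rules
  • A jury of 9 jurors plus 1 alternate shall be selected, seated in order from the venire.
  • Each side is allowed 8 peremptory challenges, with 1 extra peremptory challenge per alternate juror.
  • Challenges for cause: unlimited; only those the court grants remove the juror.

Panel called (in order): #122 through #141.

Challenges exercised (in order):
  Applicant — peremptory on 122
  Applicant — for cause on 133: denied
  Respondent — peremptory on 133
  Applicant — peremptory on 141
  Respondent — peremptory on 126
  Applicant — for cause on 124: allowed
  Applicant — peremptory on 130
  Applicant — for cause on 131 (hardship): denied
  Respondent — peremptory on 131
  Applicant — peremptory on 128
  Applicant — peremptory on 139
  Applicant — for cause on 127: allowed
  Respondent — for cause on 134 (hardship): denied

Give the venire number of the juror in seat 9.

Removed: #122, #124, #126, #127, #128, #130, #131, #133, #139, #141. (#134 stays — for-cause denied.)
Seating in order: seats 1–9 → #123, #125, #129, #132, #134, #135, #136, #137, #138; alternates → #140.
So seat 9 is #138.

138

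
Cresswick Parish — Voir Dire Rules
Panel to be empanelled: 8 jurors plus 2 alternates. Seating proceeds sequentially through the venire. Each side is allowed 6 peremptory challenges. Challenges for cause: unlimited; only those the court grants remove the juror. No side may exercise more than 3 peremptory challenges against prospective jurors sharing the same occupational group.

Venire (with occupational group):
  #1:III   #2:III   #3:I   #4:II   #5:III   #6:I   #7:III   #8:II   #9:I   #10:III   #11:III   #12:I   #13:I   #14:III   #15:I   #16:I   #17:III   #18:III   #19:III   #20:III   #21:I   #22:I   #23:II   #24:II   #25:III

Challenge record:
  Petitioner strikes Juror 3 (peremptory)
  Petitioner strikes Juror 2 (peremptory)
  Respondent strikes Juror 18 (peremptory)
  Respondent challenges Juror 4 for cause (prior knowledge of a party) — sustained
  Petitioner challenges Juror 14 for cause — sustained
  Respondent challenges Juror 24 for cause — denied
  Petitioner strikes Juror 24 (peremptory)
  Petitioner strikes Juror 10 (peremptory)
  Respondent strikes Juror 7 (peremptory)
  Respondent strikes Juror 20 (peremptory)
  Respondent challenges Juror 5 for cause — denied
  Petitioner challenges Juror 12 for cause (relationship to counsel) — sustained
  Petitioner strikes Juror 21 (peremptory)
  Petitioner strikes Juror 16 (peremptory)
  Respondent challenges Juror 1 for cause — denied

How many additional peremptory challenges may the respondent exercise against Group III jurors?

0

Respondent peremptories so far: #18, #7, #20 — 3 of 6 used, 3 left overall.
Against Group III: #18, #7, #20 — 3 used; per-group cap 3 leaves 0.
Binding limit: min(3, 0) = 0.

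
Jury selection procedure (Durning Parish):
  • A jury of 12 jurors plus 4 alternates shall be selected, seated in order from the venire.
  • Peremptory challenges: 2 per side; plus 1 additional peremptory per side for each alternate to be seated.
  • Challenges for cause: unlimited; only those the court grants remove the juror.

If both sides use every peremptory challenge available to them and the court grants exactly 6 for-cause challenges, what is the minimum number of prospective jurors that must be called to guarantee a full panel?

34

Seats to fill: 12 + 4 alternates = 16.
Peremptories: 2 + 1×4 = 6 per side × 2 sides = 12.
For-cause removals: 6.
Minimum venire: 16 + 12 + 6 = 34.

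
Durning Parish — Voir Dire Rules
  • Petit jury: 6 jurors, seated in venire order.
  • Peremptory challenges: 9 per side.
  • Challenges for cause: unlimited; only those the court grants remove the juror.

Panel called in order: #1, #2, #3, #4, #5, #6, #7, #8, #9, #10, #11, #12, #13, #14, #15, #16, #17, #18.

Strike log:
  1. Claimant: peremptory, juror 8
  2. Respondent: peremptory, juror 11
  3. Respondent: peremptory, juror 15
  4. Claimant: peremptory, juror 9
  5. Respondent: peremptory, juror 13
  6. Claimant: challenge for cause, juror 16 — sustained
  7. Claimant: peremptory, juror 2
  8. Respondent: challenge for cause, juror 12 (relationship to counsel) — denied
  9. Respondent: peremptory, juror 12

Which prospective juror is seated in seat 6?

Removed: #2, #8, #9, #11, #12, #13, #15, #16.
Filling seats in venire order through position 6: #1, #3, #4, #5, #6, #7.
So seat 6 is #7.

7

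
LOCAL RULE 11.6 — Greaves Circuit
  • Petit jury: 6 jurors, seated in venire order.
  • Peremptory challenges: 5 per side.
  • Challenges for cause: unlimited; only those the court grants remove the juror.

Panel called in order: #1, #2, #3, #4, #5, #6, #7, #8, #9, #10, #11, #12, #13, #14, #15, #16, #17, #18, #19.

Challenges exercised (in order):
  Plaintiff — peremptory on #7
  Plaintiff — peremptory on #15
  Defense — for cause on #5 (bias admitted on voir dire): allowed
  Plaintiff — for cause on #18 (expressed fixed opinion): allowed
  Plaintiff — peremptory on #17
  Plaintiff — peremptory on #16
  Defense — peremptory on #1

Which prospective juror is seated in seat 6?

Removed: #1, #5, #7, #15, #16, #17, #18.
Filling seats in venire order through position 6: #2, #3, #4, #6, #8, #9.
So seat 6 is #9.

9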